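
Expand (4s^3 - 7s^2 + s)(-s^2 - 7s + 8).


Distribute each term of the first polynomial:
  (4s^3)(-s^2 - 7s + 8) = -4s^5 - 28s^4 + 32s^3
  (-7s^2)(-s^2 - 7s + 8) = 7s^4 + 49s^3 - 56s^2
  (s)(-s^2 - 7s + 8) = -s^3 - 7s^2 + 8s
Sum: -4s^5 - 21s^4 + 80s^3 - 63s^2 + 8s


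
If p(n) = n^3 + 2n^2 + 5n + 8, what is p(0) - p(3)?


p(0) = 8
p(3) = 68
p(0) - p(3) = 8 - 68 = -60


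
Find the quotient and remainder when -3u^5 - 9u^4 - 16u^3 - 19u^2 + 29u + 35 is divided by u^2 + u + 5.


(-3u^5 - 9u^4 - 16u^3 - 19u^2 + 29u + 35) / (u^2 + u + 5)
Step 1: -3u^3 * (u^2 + u + 5) = -3u^5 - 3u^4 - 15u^3; subtract.
Step 2: -6u^2 * (u^2 + u + 5) = -6u^4 - 6u^3 - 30u^2; subtract.
Step 3: 5u * (u^2 + u + 5) = 5u^3 + 5u^2 + 25u; subtract.
Step 4: 6 * (u^2 + u + 5) = 6u^2 + 6u + 30; subtract.
Quotient: -3u^3 - 6u^2 + 5u + 6, Remainder: -2u + 5


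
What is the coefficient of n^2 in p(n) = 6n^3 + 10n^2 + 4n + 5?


Read off the coefficient of n^2: 10


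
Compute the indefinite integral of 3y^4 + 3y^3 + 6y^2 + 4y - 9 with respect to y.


Reverse power rule on each term:
  ∫ 3y^4 dy = (3/5)y^5
  ∫ 3y^3 dy = (3/4)y^4
  ∫ 6y^2 dy = 2y^3
  ∫ 4y dy = 2y^2
  ∫ -9 dy = -9y
F(y) = (3/5)y^5 + (3/4)y^4 + 2y^3 + 2y^2 - 9y + C


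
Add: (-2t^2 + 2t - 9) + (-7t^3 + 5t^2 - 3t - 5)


Align terms by degree and add:
  -2t^2 + 2t - 9
  -7t^3 + 5t^2 - 3t - 5
= -7t^3 + 3t^2 - t - 14


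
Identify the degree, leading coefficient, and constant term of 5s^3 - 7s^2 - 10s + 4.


Highest power of s is 3, with coefficient 5. Constant term is 4.
Degree = 3, leading coefficient = 5, constant term = 4


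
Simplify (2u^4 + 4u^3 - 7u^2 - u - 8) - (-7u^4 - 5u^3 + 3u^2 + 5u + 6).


Distribute the minus sign:
  (2u^4 + 4u^3 - 7u^2 - u - 8)
- (-7u^4 - 5u^3 + 3u^2 + 5u + 6)
Negate second polynomial: 7u^4 + 5u^3 - 3u^2 - 5u - 6
Add: 9u^4 + 9u^3 - 10u^2 - 6u - 14


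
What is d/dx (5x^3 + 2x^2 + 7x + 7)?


Apply the power rule term by term:
  d/dx(5x^3) = 15x^2
  d/dx(2x^2) = 4x
  d/dx(7x) = 7
  d/dx(7) = 0
p'(x) = 15x^2 + 4x + 7


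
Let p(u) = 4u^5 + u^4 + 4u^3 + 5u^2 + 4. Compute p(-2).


Using direct substitution:
  4 * (-2)^5 = -128
  1 * (-2)^4 = 16
  4 * (-2)^3 = -32
  5 * (-2)^2 = 20
  0 * (-2)^1 = 0
  constant: 4
Sum = -128 + 16 - 32 + 20 + 0 + 4 = -120


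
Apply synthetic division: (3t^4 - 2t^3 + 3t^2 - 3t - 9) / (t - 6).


Synthetic division with c = 6. Coefficients: 3, -2, 3, -3, -9
Bring down 3.
  3 * 6 = 18; 18 - 2 = 16
  16 * 6 = 96; 96 + 3 = 99
  99 * 6 = 594; 594 - 3 = 591
  591 * 6 = 3546; 3546 - 9 = 3537
Quotient: 3t^3 + 16t^2 + 99t + 591, Remainder: 3537


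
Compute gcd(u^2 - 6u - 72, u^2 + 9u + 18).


Factor each:
  u^2 - 6u - 72 = (u + 6)(u - 12)
  u^2 + 9u + 18 = (u + 6)(u + 3)
Common monic factor: u + 6


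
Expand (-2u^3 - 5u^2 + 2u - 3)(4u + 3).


Distribute each term of the first polynomial:
  (-2u^3)(4u + 3) = -8u^4 - 6u^3
  (-5u^2)(4u + 3) = -20u^3 - 15u^2
  (2u)(4u + 3) = 8u^2 + 6u
  (-3)(4u + 3) = -12u - 9
Sum: -8u^4 - 26u^3 - 7u^2 - 6u - 9


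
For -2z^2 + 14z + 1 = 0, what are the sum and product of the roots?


For az^2+bz+c=0: sum = -b/a, product = c/a.
a=-2, b=14, c=1
Sum = -(14)/-2 = 7
Product = (1)/-2 = -1/2


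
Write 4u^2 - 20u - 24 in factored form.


Roots satisfy r1 + r2 = -b/a = 5 and r1*r2 = c/a = -6.
So r1 = 6, r2 = -1.
4u^2 - 20u - 24 = 4(u - r1)(u - r2) = 4(u - 6)(u + 1)


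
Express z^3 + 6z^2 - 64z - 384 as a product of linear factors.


Try integer roots (divisors of -384). z=-6: p(-6)=0.
Divide out (z + 6): quotient is z^2 - 64.
Factor the quadratic: (z - 8)(z + 8)
Result: (z + 6)(z - 8)(z + 8)


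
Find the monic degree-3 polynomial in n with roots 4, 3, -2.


p(n) = (n - 4)(n - 3)(n + 2)
Expand: n^3 - 5n^2 - 2n + 24


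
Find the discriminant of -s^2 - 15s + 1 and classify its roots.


D = b^2 - 4ac = (-15)^2 - 4(-1)(1) = 225 + 4 = 229
Since D > 0: two distinct irrational roots


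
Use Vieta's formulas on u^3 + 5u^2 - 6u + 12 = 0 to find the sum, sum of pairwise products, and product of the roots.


Monic cubic u^3+bu^2+cu+d=0: sum=-b, pairwise sum=c, product=-d.
b=5, c=-6, d=12
r1+r2+r3 = -5
r1r2+r1r3+r2r3 = -6
r1r2r3 = -12


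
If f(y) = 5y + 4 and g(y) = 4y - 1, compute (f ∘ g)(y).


Substitute g(y) into f:
f(g(y)) = 5*(4y - 1) + 4
Expand and combine: 20y - 1


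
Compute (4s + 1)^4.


Expand (4s + 1)^4 by repeated multiplication:
  (4s + 1)^2 = 16s^2 + 8s + 1
  (4s + 1)^3 = 64s^3 + 48s^2 + 12s + 1
= 256s^4 + 256s^3 + 96s^2 + 16s + 1


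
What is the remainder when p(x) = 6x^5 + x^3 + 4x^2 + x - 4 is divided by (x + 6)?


By the Remainder Theorem, the remainder equals p(-6):
  6*(-6)^5 = -46656
  0*(-6)^4 = 0
  1*(-6)^3 = -216
  4*(-6)^2 = 144
  1*(-6)^1 = -6
  constant: -4
Sum: -46656 + 0 - 216 + 144 - 6 - 4 = -46738


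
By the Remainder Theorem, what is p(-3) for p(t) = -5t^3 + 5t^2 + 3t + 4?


By the Remainder Theorem, the remainder equals p(-3):
  -5*(-3)^3 = 135
  5*(-3)^2 = 45
  3*(-3)^1 = -9
  constant: 4
Sum: 135 + 45 - 9 + 4 = 175


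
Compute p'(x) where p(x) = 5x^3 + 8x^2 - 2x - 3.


Apply the power rule term by term:
  d/dx(5x^3) = 15x^2
  d/dx(8x^2) = 16x
  d/dx(-2x) = -2
  d/dx(-3) = 0
p'(x) = 15x^2 + 16x - 2


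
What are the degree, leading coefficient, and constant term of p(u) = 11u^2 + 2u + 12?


Highest power of u is 2, with coefficient 11. Constant term is 12.
Degree = 2, leading coefficient = 11, constant term = 12


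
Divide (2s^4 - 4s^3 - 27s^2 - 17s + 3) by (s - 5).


(2s^4 - 4s^3 - 27s^2 - 17s + 3) / (s - 5)
Step 1: 2s^3 * (s - 5) = 2s^4 - 10s^3; subtract.
Step 2: 6s^2 * (s - 5) = 6s^3 - 30s^2; subtract.
Step 3: 3s * (s - 5) = 3s^2 - 15s; subtract.
Step 4: -2 * (s - 5) = -2s + 10; subtract.
Quotient: 2s^3 + 6s^2 + 3s - 2, Remainder: -7


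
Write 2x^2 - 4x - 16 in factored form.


Roots satisfy r1 + r2 = -b/a = 2 and r1*r2 = c/a = -8.
So r1 = -2, r2 = 4.
2x^2 - 4x - 16 = 2(x - r1)(x - r2) = 2(x + 2)(x - 4)


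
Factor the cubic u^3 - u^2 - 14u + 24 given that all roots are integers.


Try integer roots (divisors of 24). u=-4: p(-4)=0.
Divide out (u + 4): quotient is u^2 - 5u + 6.
Factor the quadratic: (u - 3)(u - 2)
Result: (u + 4)(u - 3)(u - 2)


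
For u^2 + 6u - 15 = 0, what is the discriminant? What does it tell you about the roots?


D = b^2 - 4ac = (6)^2 - 4(1)(-15) = 36 + 60 = 96
Since D > 0: two distinct irrational roots


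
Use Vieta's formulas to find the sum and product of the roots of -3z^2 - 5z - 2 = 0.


For az^2+bz+c=0: sum = -b/a, product = c/a.
a=-3, b=-5, c=-2
Sum = -(-5)/-3 = -5/3
Product = (-2)/-3 = 2/3


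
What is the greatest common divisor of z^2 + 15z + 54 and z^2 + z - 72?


Factor each:
  z^2 + 15z + 54 = (z + 9)(z + 6)
  z^2 + z - 72 = (z + 9)(z - 8)
Common monic factor: z + 9


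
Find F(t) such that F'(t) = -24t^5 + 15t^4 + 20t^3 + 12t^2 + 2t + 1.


Reverse power rule on each term:
  ∫ -24t^5 dt = -4t^6
  ∫ 15t^4 dt = 3t^5
  ∫ 20t^3 dt = 5t^4
  ∫ 12t^2 dt = 4t^3
  ∫ 2t dt = t^2
  ∫ 1 dt = t
F(t) = -4t^6 + 3t^5 + 5t^4 + 4t^3 + t^2 + t + C


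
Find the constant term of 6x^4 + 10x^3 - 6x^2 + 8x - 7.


Read off the constant term: -7


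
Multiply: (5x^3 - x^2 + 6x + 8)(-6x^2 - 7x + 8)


Distribute each term of the first polynomial:
  (5x^3)(-6x^2 - 7x + 8) = -30x^5 - 35x^4 + 40x^3
  (-x^2)(-6x^2 - 7x + 8) = 6x^4 + 7x^3 - 8x^2
  (6x)(-6x^2 - 7x + 8) = -36x^3 - 42x^2 + 48x
  (8)(-6x^2 - 7x + 8) = -48x^2 - 56x + 64
Sum: -30x^5 - 29x^4 + 11x^3 - 98x^2 - 8x + 64


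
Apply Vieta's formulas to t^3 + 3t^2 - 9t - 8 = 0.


Monic cubic t^3+bt^2+ct+d=0: sum=-b, pairwise sum=c, product=-d.
b=3, c=-9, d=-8
r1+r2+r3 = -3
r1r2+r1r3+r2r3 = -9
r1r2r3 = 8


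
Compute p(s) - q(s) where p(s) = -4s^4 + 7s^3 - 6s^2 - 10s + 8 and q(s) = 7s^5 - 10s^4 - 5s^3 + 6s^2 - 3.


Distribute the minus sign:
  (-4s^4 + 7s^3 - 6s^2 - 10s + 8)
- (7s^5 - 10s^4 - 5s^3 + 6s^2 - 3)
Negate second polynomial: -7s^5 + 10s^4 + 5s^3 - 6s^2 + 3
Add: -7s^5 + 6s^4 + 12s^3 - 12s^2 - 10s + 11


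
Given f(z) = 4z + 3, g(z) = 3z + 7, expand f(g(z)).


Substitute g(z) into f:
f(g(z)) = 4*(3z + 7) + 3
Expand and combine: 12z + 31


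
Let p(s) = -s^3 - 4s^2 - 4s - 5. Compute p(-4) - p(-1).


p(-4) = 11
p(-1) = -4
p(-4) - p(-1) = 11 + 4 = 15


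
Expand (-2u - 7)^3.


Expand (-2u - 7)^3 by repeated multiplication:
  (-2u - 7)^2 = 4u^2 + 28u + 49
= -8u^3 - 84u^2 - 294u - 343


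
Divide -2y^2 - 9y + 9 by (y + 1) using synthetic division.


Synthetic division with c = -1. Coefficients: -2, -9, 9
Bring down -2.
  -2 * -1 = 2; 2 - 9 = -7
  -7 * -1 = 7; 7 + 9 = 16
Quotient: -2y - 7, Remainder: 16


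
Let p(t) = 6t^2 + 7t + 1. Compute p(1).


Using direct substitution:
  6 * (1)^2 = 6
  7 * (1)^1 = 7
  constant: 1
Sum = 6 + 7 + 1 = 14


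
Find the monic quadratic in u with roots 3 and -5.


p(u) = (u - 3)(u + 5)
Expand: u^2 + 2u - 15


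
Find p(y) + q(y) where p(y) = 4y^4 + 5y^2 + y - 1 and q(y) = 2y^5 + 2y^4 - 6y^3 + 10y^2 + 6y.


Align terms by degree and add:
  4y^4 + 5y^2 + y - 1
+ 2y^5 + 2y^4 - 6y^3 + 10y^2 + 6y
= 2y^5 + 6y^4 - 6y^3 + 15y^2 + 7y - 1


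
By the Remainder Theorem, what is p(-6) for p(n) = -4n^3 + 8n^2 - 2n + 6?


By the Remainder Theorem, the remainder equals p(-6):
  -4*(-6)^3 = 864
  8*(-6)^2 = 288
  -2*(-6)^1 = 12
  constant: 6
Sum: 864 + 288 + 12 + 6 = 1170


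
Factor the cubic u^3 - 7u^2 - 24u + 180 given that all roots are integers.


Try integer roots (divisors of 180). u=6: p(6)=0.
Divide out (u - 6): quotient is u^2 - u - 30.
Factor the quadratic: (u + 5)(u - 6)
Result: (u - 6)(u + 5)(u - 6)


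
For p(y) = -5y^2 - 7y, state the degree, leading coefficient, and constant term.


Highest power of y is 2, with coefficient -5. Constant term is 0.
Degree = 2, leading coefficient = -5, constant term = 0


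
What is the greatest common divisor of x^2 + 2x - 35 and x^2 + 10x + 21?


Factor each:
  x^2 + 2x - 35 = (x + 7)(x - 5)
  x^2 + 10x + 21 = (x + 7)(x + 3)
Common monic factor: x + 7


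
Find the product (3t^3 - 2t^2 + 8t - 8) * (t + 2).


Distribute each term of the first polynomial:
  (3t^3)(t + 2) = 3t^4 + 6t^3
  (-2t^2)(t + 2) = -2t^3 - 4t^2
  (8t)(t + 2) = 8t^2 + 16t
  (-8)(t + 2) = -8t - 16
Sum: 3t^4 + 4t^3 + 4t^2 + 8t - 16


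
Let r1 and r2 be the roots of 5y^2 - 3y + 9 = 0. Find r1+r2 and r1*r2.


For ay^2+by+c=0: sum = -b/a, product = c/a.
a=5, b=-3, c=9
Sum = -(-3)/5 = 3/5
Product = (9)/5 = 9/5


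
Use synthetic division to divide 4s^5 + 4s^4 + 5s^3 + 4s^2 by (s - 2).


Synthetic division with c = 2. Coefficients: 4, 4, 5, 4, 0, 0
Bring down 4.
  4 * 2 = 8; 8 + 4 = 12
  12 * 2 = 24; 24 + 5 = 29
  29 * 2 = 58; 58 + 4 = 62
  62 * 2 = 124; 124 + 0 = 124
  124 * 2 = 248; 248 + 0 = 248
Quotient: 4s^4 + 12s^3 + 29s^2 + 62s + 124, Remainder: 248


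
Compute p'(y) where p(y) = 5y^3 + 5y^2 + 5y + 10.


Apply the power rule term by term:
  d/dy(5y^3) = 15y^2
  d/dy(5y^2) = 10y
  d/dy(5y) = 5
  d/dy(10) = 0
p'(y) = 15y^2 + 10y + 5


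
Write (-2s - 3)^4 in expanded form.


Expand (-2s - 3)^4 by repeated multiplication:
  (-2s - 3)^2 = 4s^2 + 12s + 9
  (-2s - 3)^3 = -8s^3 - 36s^2 - 54s - 27
= 16s^4 + 96s^3 + 216s^2 + 216s + 81


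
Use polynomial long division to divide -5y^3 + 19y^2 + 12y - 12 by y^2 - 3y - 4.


(-5y^3 + 19y^2 + 12y - 12) / (y^2 - 3y - 4)
Step 1: -5y * (y^2 - 3y - 4) = -5y^3 + 15y^2 + 20y; subtract.
Step 2: 4 * (y^2 - 3y - 4) = 4y^2 - 12y - 16; subtract.
Quotient: -5y + 4, Remainder: 4y + 4


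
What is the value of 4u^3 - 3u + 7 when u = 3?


Using direct substitution:
  4 * (3)^3 = 108
  0 * (3)^2 = 0
  -3 * (3)^1 = -9
  constant: 7
Sum = 108 + 0 - 9 + 7 = 106


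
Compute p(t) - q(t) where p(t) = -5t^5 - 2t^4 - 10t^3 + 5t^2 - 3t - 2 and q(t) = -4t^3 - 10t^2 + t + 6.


Distribute the minus sign:
  (-5t^5 - 2t^4 - 10t^3 + 5t^2 - 3t - 2)
- (-4t^3 - 10t^2 + t + 6)
Negate second polynomial: 4t^3 + 10t^2 - t - 6
Add: -5t^5 - 2t^4 - 6t^3 + 15t^2 - 4t - 8


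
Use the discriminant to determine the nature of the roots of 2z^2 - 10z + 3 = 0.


D = b^2 - 4ac = (-10)^2 - 4(2)(3) = 100 - 24 = 76
Since D > 0: two distinct irrational roots


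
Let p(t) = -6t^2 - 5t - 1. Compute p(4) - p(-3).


p(4) = -117
p(-3) = -40
p(4) - p(-3) = -117 + 40 = -77


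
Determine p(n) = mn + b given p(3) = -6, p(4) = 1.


p(n) = mn + b. Using p(3)=-6, p(4)=1:
m = (-6 - 1)/(3 - 4) = -7/-1 = 7
b = -6 - m*(3) = -6 - 21 = -27
p(n) = 7n - 27


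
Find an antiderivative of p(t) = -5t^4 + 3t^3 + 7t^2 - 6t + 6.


Reverse power rule on each term:
  ∫ -5t^4 dt = -t^5
  ∫ 3t^3 dt = (3/4)t^4
  ∫ 7t^2 dt = (7/3)t^3
  ∫ -6t dt = -3t^2
  ∫ 6 dt = 6t
F(t) = -t^5 + (3/4)t^4 + (7/3)t^3 - 3t^2 + 6t + C


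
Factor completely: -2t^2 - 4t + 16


Roots satisfy r1 + r2 = -b/a = -2 and r1*r2 = c/a = -8.
So r1 = -4, r2 = 2.
-2t^2 - 4t + 16 = -2(t - r1)(t - r2) = -2(t + 4)(t - 2)


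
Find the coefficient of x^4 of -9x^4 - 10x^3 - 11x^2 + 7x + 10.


Read off the coefficient of x^4: -9


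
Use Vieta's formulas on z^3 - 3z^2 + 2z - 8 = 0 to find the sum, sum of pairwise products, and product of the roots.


Monic cubic z^3+bz^2+cz+d=0: sum=-b, pairwise sum=c, product=-d.
b=-3, c=2, d=-8
r1+r2+r3 = 3
r1r2+r1r3+r2r3 = 2
r1r2r3 = 8


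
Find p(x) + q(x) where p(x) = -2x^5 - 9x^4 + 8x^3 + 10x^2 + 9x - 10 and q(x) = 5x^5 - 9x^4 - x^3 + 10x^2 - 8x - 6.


Align terms by degree and add:
  -2x^5 - 9x^4 + 8x^3 + 10x^2 + 9x - 10
+ 5x^5 - 9x^4 - x^3 + 10x^2 - 8x - 6
= 3x^5 - 18x^4 + 7x^3 + 20x^2 + x - 16


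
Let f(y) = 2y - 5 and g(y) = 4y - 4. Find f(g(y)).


Substitute g(y) into f:
f(g(y)) = 2*(4y - 4) + (-5)
Expand and combine: 8y - 13


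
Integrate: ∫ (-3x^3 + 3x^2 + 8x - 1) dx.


Reverse power rule on each term:
  ∫ -3x^3 dx = -(3/4)x^4
  ∫ 3x^2 dx = x^3
  ∫ 8x dx = 4x^2
  ∫ -1 dx = -x
F(x) = -(3/4)x^4 + x^3 + 4x^2 - x + C


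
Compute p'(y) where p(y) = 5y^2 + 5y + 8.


Apply the power rule term by term:
  d/dy(5y^2) = 10y
  d/dy(5y) = 5
  d/dy(8) = 0
p'(y) = 10y + 5


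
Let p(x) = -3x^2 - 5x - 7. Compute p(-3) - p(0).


p(-3) = -19
p(0) = -7
p(-3) - p(0) = -19 + 7 = -12


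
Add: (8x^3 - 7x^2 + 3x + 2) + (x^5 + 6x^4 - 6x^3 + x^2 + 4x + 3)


Align terms by degree and add:
  8x^3 - 7x^2 + 3x + 2
+ x^5 + 6x^4 - 6x^3 + x^2 + 4x + 3
= x^5 + 6x^4 + 2x^3 - 6x^2 + 7x + 5


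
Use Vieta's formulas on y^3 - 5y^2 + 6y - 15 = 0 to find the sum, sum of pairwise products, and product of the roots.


Monic cubic y^3+by^2+cy+d=0: sum=-b, pairwise sum=c, product=-d.
b=-5, c=6, d=-15
r1+r2+r3 = 5
r1r2+r1r3+r2r3 = 6
r1r2r3 = 15


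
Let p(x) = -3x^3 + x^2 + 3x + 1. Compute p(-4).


Using direct substitution:
  -3 * (-4)^3 = 192
  1 * (-4)^2 = 16
  3 * (-4)^1 = -12
  constant: 1
Sum = 192 + 16 - 12 + 1 = 197


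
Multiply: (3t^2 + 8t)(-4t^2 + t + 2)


Distribute each term of the first polynomial:
  (3t^2)(-4t^2 + t + 2) = -12t^4 + 3t^3 + 6t^2
  (8t)(-4t^2 + t + 2) = -32t^3 + 8t^2 + 16t
Sum: -12t^4 - 29t^3 + 14t^2 + 16t


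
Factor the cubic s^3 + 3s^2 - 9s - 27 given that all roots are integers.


Try integer roots (divisors of -27). s=3: p(3)=0.
Divide out (s - 3): quotient is s^2 + 6s + 9.
Factor the quadratic: (s + 3)(s + 3)
Result: (s - 3)(s + 3)(s + 3)


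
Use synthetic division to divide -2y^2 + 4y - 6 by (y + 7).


Synthetic division with c = -7. Coefficients: -2, 4, -6
Bring down -2.
  -2 * -7 = 14; 14 + 4 = 18
  18 * -7 = -126; -126 - 6 = -132
Quotient: -2y + 18, Remainder: -132


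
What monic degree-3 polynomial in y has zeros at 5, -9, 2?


p(y) = (y - 5)(y + 9)(y - 2)
Expand: y^3 + 2y^2 - 53y + 90


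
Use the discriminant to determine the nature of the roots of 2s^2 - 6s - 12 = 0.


D = b^2 - 4ac = (-6)^2 - 4(2)(-12) = 36 + 96 = 132
Since D > 0: two distinct irrational roots


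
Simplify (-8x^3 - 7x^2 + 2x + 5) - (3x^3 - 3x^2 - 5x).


Distribute the minus sign:
  (-8x^3 - 7x^2 + 2x + 5)
- (3x^3 - 3x^2 - 5x)
Negate second polynomial: -3x^3 + 3x^2 + 5x
Add: -11x^3 - 4x^2 + 7x + 5


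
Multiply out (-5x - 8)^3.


Expand (-5x - 8)^3 by repeated multiplication:
  (-5x - 8)^2 = 25x^2 + 80x + 64
= -125x^3 - 600x^2 - 960x - 512


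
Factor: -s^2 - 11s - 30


Roots satisfy r1 + r2 = -b/a = -11 and r1*r2 = c/a = 30.
So r1 = -6, r2 = -5.
-s^2 - 11s - 30 = -(s - r1)(s - r2) = -(s + 6)(s + 5)


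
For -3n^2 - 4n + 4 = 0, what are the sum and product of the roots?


For an^2+bn+c=0: sum = -b/a, product = c/a.
a=-3, b=-4, c=4
Sum = -(-4)/-3 = -4/3
Product = (4)/-3 = -4/3


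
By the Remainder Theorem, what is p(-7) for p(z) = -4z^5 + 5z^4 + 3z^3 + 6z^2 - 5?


By the Remainder Theorem, the remainder equals p(-7):
  -4*(-7)^5 = 67228
  5*(-7)^4 = 12005
  3*(-7)^3 = -1029
  6*(-7)^2 = 294
  0*(-7)^1 = 0
  constant: -5
Sum: 67228 + 12005 - 1029 + 294 + 0 - 5 = 78493


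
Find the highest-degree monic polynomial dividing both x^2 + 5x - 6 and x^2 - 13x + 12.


Factor each:
  x^2 + 5x - 6 = (x - 1)(x + 6)
  x^2 - 13x + 12 = (x - 1)(x - 12)
Common monic factor: x - 1


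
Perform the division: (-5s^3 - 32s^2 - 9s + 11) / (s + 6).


(-5s^3 - 32s^2 - 9s + 11) / (s + 6)
Step 1: -5s^2 * (s + 6) = -5s^3 - 30s^2; subtract.
Step 2: -2s * (s + 6) = -2s^2 - 12s; subtract.
Step 3: 3 * (s + 6) = 3s + 18; subtract.
Quotient: -5s^2 - 2s + 3, Remainder: -7


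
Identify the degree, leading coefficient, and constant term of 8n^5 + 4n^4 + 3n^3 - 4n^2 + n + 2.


Highest power of n is 5, with coefficient 8. Constant term is 2.
Degree = 5, leading coefficient = 8, constant term = 2


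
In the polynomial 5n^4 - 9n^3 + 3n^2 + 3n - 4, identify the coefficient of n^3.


Read off the coefficient of n^3: -9


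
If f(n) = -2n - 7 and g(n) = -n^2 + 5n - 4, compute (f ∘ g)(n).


Substitute g(n) into f:
f(g(n)) = -2*(-n^2 + 5n - 4) + (-7)
Expand and combine: 2n^2 - 10n + 1


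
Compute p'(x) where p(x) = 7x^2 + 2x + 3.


Apply the power rule term by term:
  d/dx(7x^2) = 14x
  d/dx(2x) = 2
  d/dx(3) = 0
p'(x) = 14x + 2


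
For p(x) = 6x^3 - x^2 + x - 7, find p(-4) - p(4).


p(-4) = -411
p(4) = 365
p(-4) - p(4) = -411 - 365 = -776


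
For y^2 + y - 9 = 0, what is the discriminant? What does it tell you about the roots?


D = b^2 - 4ac = (1)^2 - 4(1)(-9) = 1 + 36 = 37
Since D > 0: two distinct irrational roots


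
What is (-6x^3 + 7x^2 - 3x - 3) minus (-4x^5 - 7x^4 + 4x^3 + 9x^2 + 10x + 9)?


Distribute the minus sign:
  (-6x^3 + 7x^2 - 3x - 3)
- (-4x^5 - 7x^4 + 4x^3 + 9x^2 + 10x + 9)
Negate second polynomial: 4x^5 + 7x^4 - 4x^3 - 9x^2 - 10x - 9
Add: 4x^5 + 7x^4 - 10x^3 - 2x^2 - 13x - 12


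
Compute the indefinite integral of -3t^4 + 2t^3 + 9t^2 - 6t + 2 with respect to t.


Reverse power rule on each term:
  ∫ -3t^4 dt = -(3/5)t^5
  ∫ 2t^3 dt = (1/2)t^4
  ∫ 9t^2 dt = 3t^3
  ∫ -6t dt = -3t^2
  ∫ 2 dt = 2t
F(t) = -(3/5)t^5 + (1/2)t^4 + 3t^3 - 3t^2 + 2t + C


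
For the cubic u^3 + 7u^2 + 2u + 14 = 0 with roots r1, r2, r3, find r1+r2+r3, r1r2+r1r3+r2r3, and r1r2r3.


Monic cubic u^3+bu^2+cu+d=0: sum=-b, pairwise sum=c, product=-d.
b=7, c=2, d=14
r1+r2+r3 = -7
r1r2+r1r3+r2r3 = 2
r1r2r3 = -14


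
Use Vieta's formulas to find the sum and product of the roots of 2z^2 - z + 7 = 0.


For az^2+bz+c=0: sum = -b/a, product = c/a.
a=2, b=-1, c=7
Sum = -(-1)/2 = 1/2
Product = (7)/2 = 7/2


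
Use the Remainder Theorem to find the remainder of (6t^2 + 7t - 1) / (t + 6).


By the Remainder Theorem, the remainder equals p(-6):
  6*(-6)^2 = 216
  7*(-6)^1 = -42
  constant: -1
Sum: 216 - 42 - 1 = 173


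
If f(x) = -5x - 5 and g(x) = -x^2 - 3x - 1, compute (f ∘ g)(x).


Substitute g(x) into f:
f(g(x)) = -5*(-x^2 - 3x - 1) + (-5)
Expand and combine: 5x^2 + 15x


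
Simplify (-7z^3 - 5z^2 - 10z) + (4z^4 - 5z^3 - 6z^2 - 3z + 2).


Align terms by degree and add:
  -7z^3 - 5z^2 - 10z
+ 4z^4 - 5z^3 - 6z^2 - 3z + 2
= 4z^4 - 12z^3 - 11z^2 - 13z + 2


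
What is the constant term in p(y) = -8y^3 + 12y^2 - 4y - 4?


Read off the constant term: -4


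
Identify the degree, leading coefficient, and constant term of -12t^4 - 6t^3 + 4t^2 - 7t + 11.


Highest power of t is 4, with coefficient -12. Constant term is 11.
Degree = 4, leading coefficient = -12, constant term = 11


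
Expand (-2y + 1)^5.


Expand (-2y + 1)^5 by repeated multiplication:
  (-2y + 1)^2 = 4y^2 - 4y + 1
  (-2y + 1)^3 = -8y^3 + 12y^2 - 6y + 1
  (-2y + 1)^4 = 16y^4 - 32y^3 + 24y^2 - 8y + 1
= -32y^5 + 80y^4 - 80y^3 + 40y^2 - 10y + 1


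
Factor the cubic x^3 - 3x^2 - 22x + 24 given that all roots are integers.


Try integer roots (divisors of 24). x=6: p(6)=0.
Divide out (x - 6): quotient is x^2 + 3x - 4.
Factor the quadratic: (x + 4)(x - 1)
Result: (x - 6)(x + 4)(x - 1)


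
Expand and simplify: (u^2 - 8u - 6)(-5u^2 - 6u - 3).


Distribute each term of the first polynomial:
  (u^2)(-5u^2 - 6u - 3) = -5u^4 - 6u^3 - 3u^2
  (-8u)(-5u^2 - 6u - 3) = 40u^3 + 48u^2 + 24u
  (-6)(-5u^2 - 6u - 3) = 30u^2 + 36u + 18
Sum: -5u^4 + 34u^3 + 75u^2 + 60u + 18


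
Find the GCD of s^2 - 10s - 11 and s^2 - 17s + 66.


Factor each:
  s^2 - 10s - 11 = (s - 11)(s + 1)
  s^2 - 17s + 66 = (s - 11)(s - 6)
Common monic factor: s - 11


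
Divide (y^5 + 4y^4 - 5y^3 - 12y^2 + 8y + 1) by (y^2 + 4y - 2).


(y^5 + 4y^4 - 5y^3 - 12y^2 + 8y + 1) / (y^2 + 4y - 2)
Step 1: y^3 * (y^2 + 4y - 2) = y^5 + 4y^4 - 2y^3; subtract.
Step 2: 0 * (y^2 + 4y - 2) = 0; subtract.
Step 3: -3y * (y^2 + 4y - 2) = -3y^3 - 12y^2 + 6y; subtract.
Step 4: 0 * (y^2 + 4y - 2) = 0; subtract.
Quotient: y^3 - 3y, Remainder: 2y + 1


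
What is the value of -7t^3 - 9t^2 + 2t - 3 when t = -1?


Using direct substitution:
  -7 * (-1)^3 = 7
  -9 * (-1)^2 = -9
  2 * (-1)^1 = -2
  constant: -3
Sum = 7 - 9 - 2 - 3 = -7


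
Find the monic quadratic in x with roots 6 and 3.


p(x) = (x - 6)(x - 3)
Expand: x^2 - 9x + 18


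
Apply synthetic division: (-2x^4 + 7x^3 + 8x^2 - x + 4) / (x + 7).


Synthetic division with c = -7. Coefficients: -2, 7, 8, -1, 4
Bring down -2.
  -2 * -7 = 14; 14 + 7 = 21
  21 * -7 = -147; -147 + 8 = -139
  -139 * -7 = 973; 973 - 1 = 972
  972 * -7 = -6804; -6804 + 4 = -6800
Quotient: -2x^3 + 21x^2 - 139x + 972, Remainder: -6800


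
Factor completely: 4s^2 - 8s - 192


Roots satisfy r1 + r2 = -b/a = 2 and r1*r2 = c/a = -48.
So r1 = 8, r2 = -6.
4s^2 - 8s - 192 = 4(s - r1)(s - r2) = 4(s - 8)(s + 6)


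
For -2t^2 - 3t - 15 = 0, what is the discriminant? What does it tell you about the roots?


D = b^2 - 4ac = (-3)^2 - 4(-2)(-15) = 9 - 120 = -111
Since D < 0: two complex conjugate roots (no real roots)


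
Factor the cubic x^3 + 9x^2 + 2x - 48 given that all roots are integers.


Try integer roots (divisors of -48). x=2: p(2)=0.
Divide out (x - 2): quotient is x^2 + 11x + 24.
Factor the quadratic: (x + 3)(x + 8)
Result: (x - 2)(x + 3)(x + 8)


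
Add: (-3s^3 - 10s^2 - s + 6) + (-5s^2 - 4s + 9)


Align terms by degree and add:
  -3s^3 - 10s^2 - s + 6
  -5s^2 - 4s + 9
= -3s^3 - 15s^2 - 5s + 15


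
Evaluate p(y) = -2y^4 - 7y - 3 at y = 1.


Using direct substitution:
  -2 * (1)^4 = -2
  0 * (1)^3 = 0
  0 * (1)^2 = 0
  -7 * (1)^1 = -7
  constant: -3
Sum = -2 + 0 + 0 - 7 - 3 = -12


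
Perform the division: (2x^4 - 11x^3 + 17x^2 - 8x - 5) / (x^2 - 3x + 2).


(2x^4 - 11x^3 + 17x^2 - 8x - 5) / (x^2 - 3x + 2)
Step 1: 2x^2 * (x^2 - 3x + 2) = 2x^4 - 6x^3 + 4x^2; subtract.
Step 2: -5x * (x^2 - 3x + 2) = -5x^3 + 15x^2 - 10x; subtract.
Step 3: -2 * (x^2 - 3x + 2) = -2x^2 + 6x - 4; subtract.
Quotient: 2x^2 - 5x - 2, Remainder: -4x - 1


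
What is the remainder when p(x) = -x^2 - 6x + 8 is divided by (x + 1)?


By the Remainder Theorem, the remainder equals p(-1):
  -1*(-1)^2 = -1
  -6*(-1)^1 = 6
  constant: 8
Sum: -1 + 6 + 8 = 13


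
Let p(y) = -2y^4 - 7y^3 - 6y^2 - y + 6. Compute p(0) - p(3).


p(0) = 6
p(3) = -402
p(0) - p(3) = 6 + 402 = 408


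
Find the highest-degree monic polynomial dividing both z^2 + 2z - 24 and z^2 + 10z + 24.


Factor each:
  z^2 + 2z - 24 = (z + 6)(z - 4)
  z^2 + 10z + 24 = (z + 6)(z + 4)
Common monic factor: z + 6


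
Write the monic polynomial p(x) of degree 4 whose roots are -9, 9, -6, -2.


p(x) = (x + 9)(x - 9)(x + 6)(x + 2)
Expand: x^4 + 8x^3 - 69x^2 - 648x - 972


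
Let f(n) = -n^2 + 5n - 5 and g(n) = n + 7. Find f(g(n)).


Substitute g(n) into f:
f(g(n)) = -1*(n + 7)^2 + 5*(n + 7) + (-5)
(n + 7)^2 = n^2 + 14n + 49
Expand and combine: -n^2 - 9n - 19


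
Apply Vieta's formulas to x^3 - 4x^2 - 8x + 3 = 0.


Monic cubic x^3+bx^2+cx+d=0: sum=-b, pairwise sum=c, product=-d.
b=-4, c=-8, d=3
r1+r2+r3 = 4
r1r2+r1r3+r2r3 = -8
r1r2r3 = -3


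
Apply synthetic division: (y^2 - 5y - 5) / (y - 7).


Synthetic division with c = 7. Coefficients: 1, -5, -5
Bring down 1.
  1 * 7 = 7; 7 - 5 = 2
  2 * 7 = 14; 14 - 5 = 9
Quotient: y + 2, Remainder: 9


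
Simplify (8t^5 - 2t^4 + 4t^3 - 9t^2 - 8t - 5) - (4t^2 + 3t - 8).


Distribute the minus sign:
  (8t^5 - 2t^4 + 4t^3 - 9t^2 - 8t - 5)
- (4t^2 + 3t - 8)
Negate second polynomial: -4t^2 - 3t + 8
Add: 8t^5 - 2t^4 + 4t^3 - 13t^2 - 11t + 3


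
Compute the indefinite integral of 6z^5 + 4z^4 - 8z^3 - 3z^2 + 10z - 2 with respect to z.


Reverse power rule on each term:
  ∫ 6z^5 dz = z^6
  ∫ 4z^4 dz = (4/5)z^5
  ∫ -8z^3 dz = -2z^4
  ∫ -3z^2 dz = -z^3
  ∫ 10z dz = 5z^2
  ∫ -2 dz = -2z
F(z) = z^6 + (4/5)z^5 - 2z^4 - z^3 + 5z^2 - 2z + C


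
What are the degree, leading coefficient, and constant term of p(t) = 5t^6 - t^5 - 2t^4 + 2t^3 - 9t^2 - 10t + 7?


Highest power of t is 6, with coefficient 5. Constant term is 7.
Degree = 6, leading coefficient = 5, constant term = 7


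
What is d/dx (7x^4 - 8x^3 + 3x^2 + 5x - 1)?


Apply the power rule term by term:
  d/dx(7x^4) = 28x^3
  d/dx(-8x^3) = -24x^2
  d/dx(3x^2) = 6x
  d/dx(5x) = 5
  d/dx(-1) = 0
p'(x) = 28x^3 - 24x^2 + 6x + 5


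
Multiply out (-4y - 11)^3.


Expand (-4y - 11)^3 by repeated multiplication:
  (-4y - 11)^2 = 16y^2 + 88y + 121
= -64y^3 - 528y^2 - 1452y - 1331


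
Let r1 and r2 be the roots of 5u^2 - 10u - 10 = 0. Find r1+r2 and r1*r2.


For au^2+bu+c=0: sum = -b/a, product = c/a.
a=5, b=-10, c=-10
Sum = -(-10)/5 = 2
Product = (-10)/5 = -2


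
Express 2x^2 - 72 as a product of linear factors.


Roots satisfy r1 + r2 = -b/a = 0 and r1*r2 = c/a = -36.
So r1 = 6, r2 = -6.
2x^2 - 72 = 2(x - r1)(x - r2) = 2(x - 6)(x + 6)


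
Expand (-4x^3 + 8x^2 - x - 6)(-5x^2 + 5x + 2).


Distribute each term of the first polynomial:
  (-4x^3)(-5x^2 + 5x + 2) = 20x^5 - 20x^4 - 8x^3
  (8x^2)(-5x^2 + 5x + 2) = -40x^4 + 40x^3 + 16x^2
  (-x)(-5x^2 + 5x + 2) = 5x^3 - 5x^2 - 2x
  (-6)(-5x^2 + 5x + 2) = 30x^2 - 30x - 12
Sum: 20x^5 - 60x^4 + 37x^3 + 41x^2 - 32x - 12


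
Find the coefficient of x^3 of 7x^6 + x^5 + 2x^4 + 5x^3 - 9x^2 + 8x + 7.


Read off the coefficient of x^3: 5


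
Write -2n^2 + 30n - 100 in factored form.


Roots satisfy r1 + r2 = -b/a = 15 and r1*r2 = c/a = 50.
So r1 = 5, r2 = 10.
-2n^2 + 30n - 100 = -2(n - r1)(n - r2) = -2(n - 5)(n - 10)


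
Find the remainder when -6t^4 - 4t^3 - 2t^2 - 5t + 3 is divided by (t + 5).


By the Remainder Theorem, the remainder equals p(-5):
  -6*(-5)^4 = -3750
  -4*(-5)^3 = 500
  -2*(-5)^2 = -50
  -5*(-5)^1 = 25
  constant: 3
Sum: -3750 + 500 - 50 + 25 + 3 = -3272


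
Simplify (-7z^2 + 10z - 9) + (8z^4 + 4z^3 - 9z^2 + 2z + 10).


Align terms by degree and add:
  -7z^2 + 10z - 9
+ 8z^4 + 4z^3 - 9z^2 + 2z + 10
= 8z^4 + 4z^3 - 16z^2 + 12z + 1


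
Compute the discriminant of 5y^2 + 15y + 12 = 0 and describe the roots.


D = b^2 - 4ac = (15)^2 - 4(5)(12) = 225 - 240 = -15
Since D < 0: two complex conjugate roots (no real roots)


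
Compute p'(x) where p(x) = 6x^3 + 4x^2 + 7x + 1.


Apply the power rule term by term:
  d/dx(6x^3) = 18x^2
  d/dx(4x^2) = 8x
  d/dx(7x) = 7
  d/dx(1) = 0
p'(x) = 18x^2 + 8x + 7


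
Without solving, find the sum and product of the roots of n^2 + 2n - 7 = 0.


For an^2+bn+c=0: sum = -b/a, product = c/a.
a=1, b=2, c=-7
Sum = -(2)/1 = -2
Product = (-7)/1 = -7


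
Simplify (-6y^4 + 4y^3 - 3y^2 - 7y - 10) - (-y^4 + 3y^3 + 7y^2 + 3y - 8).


Distribute the minus sign:
  (-6y^4 + 4y^3 - 3y^2 - 7y - 10)
- (-y^4 + 3y^3 + 7y^2 + 3y - 8)
Negate second polynomial: y^4 - 3y^3 - 7y^2 - 3y + 8
Add: -5y^4 + y^3 - 10y^2 - 10y - 2


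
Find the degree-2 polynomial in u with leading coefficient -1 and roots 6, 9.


p(u) = -(u - 6)(u - 9)
Expand: -u^2 + 15u - 54


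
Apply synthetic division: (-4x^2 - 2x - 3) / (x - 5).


Synthetic division with c = 5. Coefficients: -4, -2, -3
Bring down -4.
  -4 * 5 = -20; -20 - 2 = -22
  -22 * 5 = -110; -110 - 3 = -113
Quotient: -4x - 22, Remainder: -113


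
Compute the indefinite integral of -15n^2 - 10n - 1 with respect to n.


Reverse power rule on each term:
  ∫ -15n^2 dn = -5n^3
  ∫ -10n dn = -5n^2
  ∫ -1 dn = -n
F(n) = -5n^3 - 5n^2 - n + C


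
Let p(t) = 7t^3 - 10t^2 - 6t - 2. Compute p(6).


Using direct substitution:
  7 * (6)^3 = 1512
  -10 * (6)^2 = -360
  -6 * (6)^1 = -36
  constant: -2
Sum = 1512 - 360 - 36 - 2 = 1114


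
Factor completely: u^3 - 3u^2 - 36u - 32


Try integer roots (divisors of -32). u=-4: p(-4)=0.
Divide out (u + 4): quotient is u^2 - 7u - 8.
Factor the quadratic: (u - 8)(u + 1)
Result: (u + 4)(u - 8)(u + 1)


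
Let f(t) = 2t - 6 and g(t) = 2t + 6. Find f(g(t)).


Substitute g(t) into f:
f(g(t)) = 2*(2t + 6) + (-6)
Expand and combine: 4t + 6


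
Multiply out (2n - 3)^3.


Expand (2n - 3)^3 by repeated multiplication:
  (2n - 3)^2 = 4n^2 - 12n + 9
= 8n^3 - 36n^2 + 54n - 27


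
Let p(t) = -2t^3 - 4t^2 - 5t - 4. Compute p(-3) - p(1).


p(-3) = 29
p(1) = -15
p(-3) - p(1) = 29 + 15 = 44


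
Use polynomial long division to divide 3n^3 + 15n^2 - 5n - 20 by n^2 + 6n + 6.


(3n^3 + 15n^2 - 5n - 20) / (n^2 + 6n + 6)
Step 1: 3n * (n^2 + 6n + 6) = 3n^3 + 18n^2 + 18n; subtract.
Step 2: -3 * (n^2 + 6n + 6) = -3n^2 - 18n - 18; subtract.
Quotient: 3n - 3, Remainder: -5n - 2


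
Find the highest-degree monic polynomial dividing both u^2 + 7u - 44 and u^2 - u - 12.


Factor each:
  u^2 + 7u - 44 = (u - 4)(u + 11)
  u^2 - u - 12 = (u - 4)(u + 3)
Common monic factor: u - 4


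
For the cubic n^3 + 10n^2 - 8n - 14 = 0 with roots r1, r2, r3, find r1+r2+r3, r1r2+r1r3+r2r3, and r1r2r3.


Monic cubic n^3+bn^2+cn+d=0: sum=-b, pairwise sum=c, product=-d.
b=10, c=-8, d=-14
r1+r2+r3 = -10
r1r2+r1r3+r2r3 = -8
r1r2r3 = 14


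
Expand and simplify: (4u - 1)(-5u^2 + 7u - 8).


Distribute each term of the first polynomial:
  (4u)(-5u^2 + 7u - 8) = -20u^3 + 28u^2 - 32u
  (-1)(-5u^2 + 7u - 8) = 5u^2 - 7u + 8
Sum: -20u^3 + 33u^2 - 39u + 8


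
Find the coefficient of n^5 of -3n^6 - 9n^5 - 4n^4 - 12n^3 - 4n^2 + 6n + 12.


Read off the coefficient of n^5: -9


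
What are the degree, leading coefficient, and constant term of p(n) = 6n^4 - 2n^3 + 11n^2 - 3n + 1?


Highest power of n is 4, with coefficient 6. Constant term is 1.
Degree = 4, leading coefficient = 6, constant term = 1


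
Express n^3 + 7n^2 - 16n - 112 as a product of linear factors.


Try integer roots (divisors of -112). n=-7: p(-7)=0.
Divide out (n + 7): quotient is n^2 - 16.
Factor the quadratic: (n + 4)(n - 4)
Result: (n + 7)(n + 4)(n - 4)


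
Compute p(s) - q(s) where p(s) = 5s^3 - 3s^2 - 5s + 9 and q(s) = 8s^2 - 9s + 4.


Distribute the minus sign:
  (5s^3 - 3s^2 - 5s + 9)
- (8s^2 - 9s + 4)
Negate second polynomial: -8s^2 + 9s - 4
Add: 5s^3 - 11s^2 + 4s + 5


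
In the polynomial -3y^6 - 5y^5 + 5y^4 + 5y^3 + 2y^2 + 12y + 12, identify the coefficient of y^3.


Read off the coefficient of y^3: 5


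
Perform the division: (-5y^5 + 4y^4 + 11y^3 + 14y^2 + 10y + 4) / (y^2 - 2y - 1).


(-5y^5 + 4y^4 + 11y^3 + 14y^2 + 10y + 4) / (y^2 - 2y - 1)
Step 1: -5y^3 * (y^2 - 2y - 1) = -5y^5 + 10y^4 + 5y^3; subtract.
Step 2: -6y^2 * (y^2 - 2y - 1) = -6y^4 + 12y^3 + 6y^2; subtract.
Step 3: -6y * (y^2 - 2y - 1) = -6y^3 + 12y^2 + 6y; subtract.
Step 4: -4 * (y^2 - 2y - 1) = -4y^2 + 8y + 4; subtract.
Quotient: -5y^3 - 6y^2 - 6y - 4, Remainder: -4y


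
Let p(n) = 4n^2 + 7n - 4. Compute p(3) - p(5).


p(3) = 53
p(5) = 131
p(3) - p(5) = 53 - 131 = -78


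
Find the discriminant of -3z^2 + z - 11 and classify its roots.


D = b^2 - 4ac = (1)^2 - 4(-3)(-11) = 1 - 132 = -131
Since D < 0: two complex conjugate roots (no real roots)


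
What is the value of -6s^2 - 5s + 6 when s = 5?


Using direct substitution:
  -6 * (5)^2 = -150
  -5 * (5)^1 = -25
  constant: 6
Sum = -150 - 25 + 6 = -169


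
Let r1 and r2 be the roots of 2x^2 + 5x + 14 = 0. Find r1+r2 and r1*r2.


For ax^2+bx+c=0: sum = -b/a, product = c/a.
a=2, b=5, c=14
Sum = -(5)/2 = -5/2
Product = (14)/2 = 7


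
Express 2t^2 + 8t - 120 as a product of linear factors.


Roots satisfy r1 + r2 = -b/a = -4 and r1*r2 = c/a = -60.
So r1 = -10, r2 = 6.
2t^2 + 8t - 120 = 2(t - r1)(t - r2) = 2(t + 10)(t - 6)


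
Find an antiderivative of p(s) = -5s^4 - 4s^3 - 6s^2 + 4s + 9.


Reverse power rule on each term:
  ∫ -5s^4 ds = -s^5
  ∫ -4s^3 ds = -s^4
  ∫ -6s^2 ds = -2s^3
  ∫ 4s ds = 2s^2
  ∫ 9 ds = 9s
F(s) = -s^5 - s^4 - 2s^3 + 2s^2 + 9s + C


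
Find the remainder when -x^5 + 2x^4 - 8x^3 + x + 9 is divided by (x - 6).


By the Remainder Theorem, the remainder equals p(6):
  -1*(6)^5 = -7776
  2*(6)^4 = 2592
  -8*(6)^3 = -1728
  0*(6)^2 = 0
  1*(6)^1 = 6
  constant: 9
Sum: -7776 + 2592 - 1728 + 0 + 6 + 9 = -6897


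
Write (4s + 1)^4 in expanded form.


Expand (4s + 1)^4 by repeated multiplication:
  (4s + 1)^2 = 16s^2 + 8s + 1
  (4s + 1)^3 = 64s^3 + 48s^2 + 12s + 1
= 256s^4 + 256s^3 + 96s^2 + 16s + 1


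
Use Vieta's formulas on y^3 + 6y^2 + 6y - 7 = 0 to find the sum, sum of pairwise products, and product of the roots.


Monic cubic y^3+by^2+cy+d=0: sum=-b, pairwise sum=c, product=-d.
b=6, c=6, d=-7
r1+r2+r3 = -6
r1r2+r1r3+r2r3 = 6
r1r2r3 = 7


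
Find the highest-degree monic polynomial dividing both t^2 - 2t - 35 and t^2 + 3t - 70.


Factor each:
  t^2 - 2t - 35 = (t - 7)(t + 5)
  t^2 + 3t - 70 = (t - 7)(t + 10)
Common monic factor: t - 7


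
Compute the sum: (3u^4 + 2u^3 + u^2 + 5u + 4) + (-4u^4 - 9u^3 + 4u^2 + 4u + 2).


Align terms by degree and add:
  3u^4 + 2u^3 + u^2 + 5u + 4
  -4u^4 - 9u^3 + 4u^2 + 4u + 2
= -u^4 - 7u^3 + 5u^2 + 9u + 6


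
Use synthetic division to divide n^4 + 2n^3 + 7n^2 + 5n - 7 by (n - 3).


Synthetic division with c = 3. Coefficients: 1, 2, 7, 5, -7
Bring down 1.
  1 * 3 = 3; 3 + 2 = 5
  5 * 3 = 15; 15 + 7 = 22
  22 * 3 = 66; 66 + 5 = 71
  71 * 3 = 213; 213 - 7 = 206
Quotient: n^3 + 5n^2 + 22n + 71, Remainder: 206


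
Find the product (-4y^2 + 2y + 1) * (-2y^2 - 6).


Distribute each term of the first polynomial:
  (-4y^2)(-2y^2 - 6) = 8y^4 + 24y^2
  (2y)(-2y^2 - 6) = -4y^3 - 12y
  (1)(-2y^2 - 6) = -2y^2 - 6
Sum: 8y^4 - 4y^3 + 22y^2 - 12y - 6


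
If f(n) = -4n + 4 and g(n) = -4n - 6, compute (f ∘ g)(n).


Substitute g(n) into f:
f(g(n)) = -4*(-4n - 6) + 4
Expand and combine: 16n + 28


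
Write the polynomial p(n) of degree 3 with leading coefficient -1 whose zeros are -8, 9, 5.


p(n) = -(n + 8)(n - 9)(n - 5)
Expand: -n^3 + 6n^2 + 67n - 360


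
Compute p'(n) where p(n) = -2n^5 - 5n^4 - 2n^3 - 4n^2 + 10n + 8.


Apply the power rule term by term:
  d/dn(-2n^5) = -10n^4
  d/dn(-5n^4) = -20n^3
  d/dn(-2n^3) = -6n^2
  d/dn(-4n^2) = -8n
  d/dn(10n) = 10
  d/dn(8) = 0
p'(n) = -10n^4 - 20n^3 - 6n^2 - 8n + 10


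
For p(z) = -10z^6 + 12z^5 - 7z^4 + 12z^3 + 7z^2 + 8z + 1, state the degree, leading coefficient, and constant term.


Highest power of z is 6, with coefficient -10. Constant term is 1.
Degree = 6, leading coefficient = -10, constant term = 1


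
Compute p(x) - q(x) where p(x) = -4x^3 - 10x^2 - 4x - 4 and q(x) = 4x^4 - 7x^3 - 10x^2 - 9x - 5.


Distribute the minus sign:
  (-4x^3 - 10x^2 - 4x - 4)
- (4x^4 - 7x^3 - 10x^2 - 9x - 5)
Negate second polynomial: -4x^4 + 7x^3 + 10x^2 + 9x + 5
Add: -4x^4 + 3x^3 + 5x + 1


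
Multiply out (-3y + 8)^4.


Expand (-3y + 8)^4 by repeated multiplication:
  (-3y + 8)^2 = 9y^2 - 48y + 64
  (-3y + 8)^3 = -27y^3 + 216y^2 - 576y + 512
= 81y^4 - 864y^3 + 3456y^2 - 6144y + 4096


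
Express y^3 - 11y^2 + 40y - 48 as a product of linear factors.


Try integer roots (divisors of -48). y=4: p(4)=0.
Divide out (y - 4): quotient is y^2 - 7y + 12.
Factor the quadratic: (y - 4)(y - 3)
Result: (y - 4)(y - 4)(y - 3)


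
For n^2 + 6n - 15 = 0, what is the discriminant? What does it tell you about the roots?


D = b^2 - 4ac = (6)^2 - 4(1)(-15) = 36 + 60 = 96
Since D > 0: two distinct irrational roots


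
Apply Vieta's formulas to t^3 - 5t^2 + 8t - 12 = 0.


Monic cubic t^3+bt^2+ct+d=0: sum=-b, pairwise sum=c, product=-d.
b=-5, c=8, d=-12
r1+r2+r3 = 5
r1r2+r1r3+r2r3 = 8
r1r2r3 = 12


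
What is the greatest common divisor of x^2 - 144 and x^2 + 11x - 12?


Factor each:
  x^2 - 144 = (x + 12)(x - 12)
  x^2 + 11x - 12 = (x + 12)(x - 1)
Common monic factor: x + 12


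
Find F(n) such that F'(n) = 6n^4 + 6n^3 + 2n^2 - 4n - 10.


Reverse power rule on each term:
  ∫ 6n^4 dn = (6/5)n^5
  ∫ 6n^3 dn = (3/2)n^4
  ∫ 2n^2 dn = (2/3)n^3
  ∫ -4n dn = -2n^2
  ∫ -10 dn = -10n
F(n) = (6/5)n^5 + (3/2)n^4 + (2/3)n^3 - 2n^2 - 10n + C


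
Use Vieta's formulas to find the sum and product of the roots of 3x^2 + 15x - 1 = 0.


For ax^2+bx+c=0: sum = -b/a, product = c/a.
a=3, b=15, c=-1
Sum = -(15)/3 = -5
Product = (-1)/3 = -1/3


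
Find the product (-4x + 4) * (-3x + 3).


Distribute each term of the first polynomial:
  (-4x)(-3x + 3) = 12x^2 - 12x
  (4)(-3x + 3) = -12x + 12
Sum: 12x^2 - 24x + 12


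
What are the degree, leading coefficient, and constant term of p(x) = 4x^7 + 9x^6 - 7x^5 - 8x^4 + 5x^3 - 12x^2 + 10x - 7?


Highest power of x is 7, with coefficient 4. Constant term is -7.
Degree = 7, leading coefficient = 4, constant term = -7


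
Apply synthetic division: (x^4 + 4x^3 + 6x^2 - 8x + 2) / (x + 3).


Synthetic division with c = -3. Coefficients: 1, 4, 6, -8, 2
Bring down 1.
  1 * -3 = -3; -3 + 4 = 1
  1 * -3 = -3; -3 + 6 = 3
  3 * -3 = -9; -9 - 8 = -17
  -17 * -3 = 51; 51 + 2 = 53
Quotient: x^3 + x^2 + 3x - 17, Remainder: 53


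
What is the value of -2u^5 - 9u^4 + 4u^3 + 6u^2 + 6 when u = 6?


Using direct substitution:
  -2 * (6)^5 = -15552
  -9 * (6)^4 = -11664
  4 * (6)^3 = 864
  6 * (6)^2 = 216
  0 * (6)^1 = 0
  constant: 6
Sum = -15552 - 11664 + 864 + 216 + 0 + 6 = -26130


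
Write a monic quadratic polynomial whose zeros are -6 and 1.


p(y) = (y + 6)(y - 1)
Expand: y^2 + 5y - 6


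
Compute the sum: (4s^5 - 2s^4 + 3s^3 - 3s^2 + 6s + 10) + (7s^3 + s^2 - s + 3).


Align terms by degree and add:
  4s^5 - 2s^4 + 3s^3 - 3s^2 + 6s + 10
+ 7s^3 + s^2 - s + 3
= 4s^5 - 2s^4 + 10s^3 - 2s^2 + 5s + 13


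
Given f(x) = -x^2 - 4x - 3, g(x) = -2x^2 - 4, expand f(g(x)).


Substitute g(x) into f:
f(g(x)) = -1*(-2x^2 - 4)^2 + (-4)*(-2x^2 - 4) + (-3)
(-2x^2 - 4)^2 = 4x^4 + 16x^2 + 16
Expand and combine: -4x^4 - 8x^2 - 3


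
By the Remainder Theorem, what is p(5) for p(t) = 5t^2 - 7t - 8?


By the Remainder Theorem, the remainder equals p(5):
  5*(5)^2 = 125
  -7*(5)^1 = -35
  constant: -8
Sum: 125 - 35 - 8 = 82


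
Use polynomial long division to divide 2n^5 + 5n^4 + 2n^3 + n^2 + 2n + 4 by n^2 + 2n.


(2n^5 + 5n^4 + 2n^3 + n^2 + 2n + 4) / (n^2 + 2n)
Step 1: 2n^3 * (n^2 + 2n) = 2n^5 + 4n^4; subtract.
Step 2: n^2 * (n^2 + 2n) = n^4 + 2n^3; subtract.
Step 3: 0 * (n^2 + 2n) = 0; subtract.
Step 4: 1 * (n^2 + 2n) = n^2 + 2n; subtract.
Quotient: 2n^3 + n^2 + 1, Remainder: 4
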